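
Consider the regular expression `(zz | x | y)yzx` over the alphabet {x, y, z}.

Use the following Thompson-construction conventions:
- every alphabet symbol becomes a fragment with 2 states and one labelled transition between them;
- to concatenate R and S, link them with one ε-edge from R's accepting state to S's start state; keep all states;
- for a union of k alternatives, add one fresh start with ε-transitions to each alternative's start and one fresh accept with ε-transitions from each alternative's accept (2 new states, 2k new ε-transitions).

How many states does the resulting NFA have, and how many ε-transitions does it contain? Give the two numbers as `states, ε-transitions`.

16, 10

Building bottom-up:
Each of the 7 symbol leaves contributes 2 states and 0 ε-transitions.
  zz — 4 states, 1 ε-transition
  zz | x | y — 10 states, 7 ε-transitions
  (zz | x | y)yzx — 16 states, 10 ε-transitions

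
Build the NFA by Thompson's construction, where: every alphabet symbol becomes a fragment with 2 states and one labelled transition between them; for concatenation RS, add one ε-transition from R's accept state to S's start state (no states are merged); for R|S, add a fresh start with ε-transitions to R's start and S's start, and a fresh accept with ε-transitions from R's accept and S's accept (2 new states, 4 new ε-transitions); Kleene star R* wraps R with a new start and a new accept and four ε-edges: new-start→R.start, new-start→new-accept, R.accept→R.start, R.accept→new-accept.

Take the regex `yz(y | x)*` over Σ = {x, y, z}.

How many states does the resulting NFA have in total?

12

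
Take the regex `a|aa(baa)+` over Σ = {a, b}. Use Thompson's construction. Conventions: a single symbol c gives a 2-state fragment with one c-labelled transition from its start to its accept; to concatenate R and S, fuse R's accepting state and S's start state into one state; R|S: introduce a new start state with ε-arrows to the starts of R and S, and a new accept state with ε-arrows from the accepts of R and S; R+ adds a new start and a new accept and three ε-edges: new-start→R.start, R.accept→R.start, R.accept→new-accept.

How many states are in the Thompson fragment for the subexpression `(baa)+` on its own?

6

Fragment for `(baa)+`:
Each of the 3 symbol leaves contributes a 2-state fragment.
  baa = 4 states
  (baa)+ = 6 states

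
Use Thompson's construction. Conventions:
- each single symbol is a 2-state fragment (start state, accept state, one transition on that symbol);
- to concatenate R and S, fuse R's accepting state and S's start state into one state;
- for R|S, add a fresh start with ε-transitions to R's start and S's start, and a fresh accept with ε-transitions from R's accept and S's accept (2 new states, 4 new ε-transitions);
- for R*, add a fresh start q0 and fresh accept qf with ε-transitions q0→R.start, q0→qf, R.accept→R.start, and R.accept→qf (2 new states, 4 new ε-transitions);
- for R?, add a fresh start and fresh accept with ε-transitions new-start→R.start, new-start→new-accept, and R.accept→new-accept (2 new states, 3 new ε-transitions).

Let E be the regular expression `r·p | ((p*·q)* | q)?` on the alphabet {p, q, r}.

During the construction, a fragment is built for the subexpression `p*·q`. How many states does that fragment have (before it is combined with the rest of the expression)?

Fragment for `p*·q`:
Each of the 2 symbol leaves contributes a 2-state fragment.
  p* → 4 states
  p*·q → 5 states

5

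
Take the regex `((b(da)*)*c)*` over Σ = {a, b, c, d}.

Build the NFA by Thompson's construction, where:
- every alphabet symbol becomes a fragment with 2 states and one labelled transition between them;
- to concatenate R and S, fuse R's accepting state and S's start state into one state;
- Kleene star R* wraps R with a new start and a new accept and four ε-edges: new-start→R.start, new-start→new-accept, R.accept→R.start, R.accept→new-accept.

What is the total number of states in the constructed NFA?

Bottom-up over the parse tree:
Each of the 4 symbol leaves contributes a 2-state fragment.
  da — 3 states
  (da)* — 5 states
  b(da)* — 6 states
  (b(da)*)* — 8 states
  (b(da)*)*c — 9 states
  ((b(da)*)*c)* — 11 states

11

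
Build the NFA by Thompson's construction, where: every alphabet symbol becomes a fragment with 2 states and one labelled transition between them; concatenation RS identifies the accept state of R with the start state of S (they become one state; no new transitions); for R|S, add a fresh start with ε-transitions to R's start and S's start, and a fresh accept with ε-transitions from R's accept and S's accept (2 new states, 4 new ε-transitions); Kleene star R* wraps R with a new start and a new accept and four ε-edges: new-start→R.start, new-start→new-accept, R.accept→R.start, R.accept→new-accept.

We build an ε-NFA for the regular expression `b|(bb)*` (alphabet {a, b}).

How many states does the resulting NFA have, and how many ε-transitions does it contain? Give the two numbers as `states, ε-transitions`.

Per subexpression:
Each of the 3 symbol leaves contributes 2 states and 0 ε-transitions.
  bb → 3 states, 0 ε-transitions
  (bb)* → 5 states, 4 ε-transitions
  b|(bb)* → 9 states, 8 ε-transitions

9, 8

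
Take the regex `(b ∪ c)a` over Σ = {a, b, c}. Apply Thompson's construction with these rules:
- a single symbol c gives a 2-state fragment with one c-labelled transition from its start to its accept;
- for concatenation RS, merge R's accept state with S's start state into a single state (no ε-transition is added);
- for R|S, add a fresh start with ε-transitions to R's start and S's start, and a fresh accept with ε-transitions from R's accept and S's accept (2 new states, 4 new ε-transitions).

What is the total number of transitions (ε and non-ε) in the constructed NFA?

Per subexpression:
Each of the 3 symbol leaves contributes 1 transition (1 symbol, 0 ε).
  b ∪ c — 6 transitions (2 symbol, 4 ε)
  (b ∪ c)a — 7 transitions (3 symbol, 4 ε)

7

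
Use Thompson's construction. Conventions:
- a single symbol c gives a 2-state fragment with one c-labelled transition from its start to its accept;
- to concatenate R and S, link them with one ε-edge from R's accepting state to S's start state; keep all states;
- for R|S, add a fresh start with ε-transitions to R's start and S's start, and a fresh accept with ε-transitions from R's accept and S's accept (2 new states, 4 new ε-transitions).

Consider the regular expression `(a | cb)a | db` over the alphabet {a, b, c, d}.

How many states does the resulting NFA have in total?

By structural recursion:
Each of the 6 symbol leaves contributes a 2-state fragment.
  cb = 4 states
  a | cb = 8 states
  (a | cb)a = 10 states
  db = 4 states
  (a | cb)a | db = 16 states

16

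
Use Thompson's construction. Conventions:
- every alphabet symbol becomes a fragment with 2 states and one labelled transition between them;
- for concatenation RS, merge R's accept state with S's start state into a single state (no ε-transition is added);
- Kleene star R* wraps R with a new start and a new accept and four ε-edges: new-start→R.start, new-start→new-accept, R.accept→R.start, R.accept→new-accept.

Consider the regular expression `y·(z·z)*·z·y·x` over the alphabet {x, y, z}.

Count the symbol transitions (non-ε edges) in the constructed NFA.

6

Building bottom-up:
Each of the 6 symbol leaves contributes exactly 1 symbol transition.
  z·z : 2 symbol transitions
  (z·z)* : 2 symbol transitions
  y·(z·z)*·z·y·x : 6 symbol transitions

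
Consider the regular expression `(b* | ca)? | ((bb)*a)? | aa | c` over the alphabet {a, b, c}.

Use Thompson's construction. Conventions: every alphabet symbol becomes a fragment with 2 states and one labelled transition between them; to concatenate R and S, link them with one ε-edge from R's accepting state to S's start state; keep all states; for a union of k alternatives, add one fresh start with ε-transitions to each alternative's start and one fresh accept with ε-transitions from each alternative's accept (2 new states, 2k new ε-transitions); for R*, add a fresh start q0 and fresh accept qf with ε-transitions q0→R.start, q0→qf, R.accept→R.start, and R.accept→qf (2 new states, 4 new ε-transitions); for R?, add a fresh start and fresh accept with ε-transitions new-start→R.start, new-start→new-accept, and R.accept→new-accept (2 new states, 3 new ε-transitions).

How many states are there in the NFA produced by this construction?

Building bottom-up:
Each of the 9 symbol leaves contributes a 2-state fragment.
  b* — 4 states
  ca — 4 states
  b* | ca — 10 states
  (b* | ca)? — 12 states
  bb — 4 states
  (bb)* — 6 states
  (bb)*a — 8 states
  ((bb)*a)? — 10 states
  aa — 4 states
  (b* | ca)? | ((bb)*a)? | aa | c — 30 states

30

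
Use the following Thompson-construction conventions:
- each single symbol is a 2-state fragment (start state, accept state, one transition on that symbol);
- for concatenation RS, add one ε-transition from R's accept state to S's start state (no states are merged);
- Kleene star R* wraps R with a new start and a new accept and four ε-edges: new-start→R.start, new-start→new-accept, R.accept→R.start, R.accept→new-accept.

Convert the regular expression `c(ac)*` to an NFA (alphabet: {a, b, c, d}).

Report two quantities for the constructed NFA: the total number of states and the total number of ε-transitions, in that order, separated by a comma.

8, 6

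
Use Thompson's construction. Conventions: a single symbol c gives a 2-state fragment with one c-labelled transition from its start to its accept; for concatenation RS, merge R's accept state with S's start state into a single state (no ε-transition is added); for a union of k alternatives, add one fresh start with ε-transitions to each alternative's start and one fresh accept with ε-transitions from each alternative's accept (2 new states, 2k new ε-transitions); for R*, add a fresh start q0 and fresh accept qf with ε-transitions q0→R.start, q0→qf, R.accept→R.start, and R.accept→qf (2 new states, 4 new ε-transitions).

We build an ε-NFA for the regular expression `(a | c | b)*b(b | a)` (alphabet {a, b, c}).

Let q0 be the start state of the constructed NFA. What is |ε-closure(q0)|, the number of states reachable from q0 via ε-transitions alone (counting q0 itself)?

Let C(F) = |ε-closure(F.start)| within fragment F, and note whether F accepts ε. Symbol fragments have C = 1 and do not accept ε. Then:
  a | c | b : |closure| = 1 + 1 + 1 + 1 = 4 (the new accept is not ε-reachable since no branch accepts ε)
  (a | c | b)* : the star's fresh start ε-reaches both the body's start and the fresh accept: |closure| = 2 + 4 = 6
  b | a : |closure| = 1 + 1 + 1 = 3 (the new accept is not ε-reachable since no branch accepts ε)
  (a | c | b)*b(b | a) : |closure| = 6 + (1−1) = 6 (closure spills across the concat boundary because the left factor accepts ε)

6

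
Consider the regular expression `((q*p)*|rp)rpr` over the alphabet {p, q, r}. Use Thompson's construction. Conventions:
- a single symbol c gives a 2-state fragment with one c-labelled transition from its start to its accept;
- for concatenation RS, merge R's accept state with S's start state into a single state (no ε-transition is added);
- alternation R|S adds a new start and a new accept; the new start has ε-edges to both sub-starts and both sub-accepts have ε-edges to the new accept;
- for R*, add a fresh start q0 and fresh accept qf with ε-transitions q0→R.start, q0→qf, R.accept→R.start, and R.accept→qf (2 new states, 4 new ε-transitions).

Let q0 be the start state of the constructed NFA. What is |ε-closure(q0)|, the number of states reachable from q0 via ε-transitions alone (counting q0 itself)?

8

Let C(F) = |ε-closure(F.start)| within fragment F, and note whether F accepts ε. Symbol fragments have C = 1 and do not accept ε. Then:
  q* : the star's fresh start ε-reaches both the body's start and the fresh accept: C = 2 + 1 = 3
  q*p : the left operand accepts ε, so the closure extends into the next operand (the shared merged state is already counted); C = 3 + (1−1) = 3
  (q*p)* : new start has ε-edges to the inner start and to the new accept, so C = 2 + 3 = 5
  rp : same as the first factor's closure: C = 1
  (q*p)*|rp : C = 1 (new start) + (5 + 1) + 1 (new accept, since some branch ε-reaches its own accept) = 8
  ((q*p)*|rp)rpr : the left operand accepts ε, so the closure extends into the next operand (the shared merged state is already counted); C = 8 + (1−1) = 8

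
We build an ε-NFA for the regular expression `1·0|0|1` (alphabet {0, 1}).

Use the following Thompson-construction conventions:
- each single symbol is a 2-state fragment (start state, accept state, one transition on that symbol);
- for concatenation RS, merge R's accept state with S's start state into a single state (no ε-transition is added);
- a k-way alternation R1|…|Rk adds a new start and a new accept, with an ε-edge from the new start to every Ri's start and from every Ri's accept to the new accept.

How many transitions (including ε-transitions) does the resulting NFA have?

10

Building bottom-up:
Each of the 4 symbol leaves contributes 1 transition (1 symbol, 0 ε).
  1·0 — 2 transitions (2 symbol, 0 ε)
  1·0|0|1 — 10 transitions (4 symbol, 6 ε)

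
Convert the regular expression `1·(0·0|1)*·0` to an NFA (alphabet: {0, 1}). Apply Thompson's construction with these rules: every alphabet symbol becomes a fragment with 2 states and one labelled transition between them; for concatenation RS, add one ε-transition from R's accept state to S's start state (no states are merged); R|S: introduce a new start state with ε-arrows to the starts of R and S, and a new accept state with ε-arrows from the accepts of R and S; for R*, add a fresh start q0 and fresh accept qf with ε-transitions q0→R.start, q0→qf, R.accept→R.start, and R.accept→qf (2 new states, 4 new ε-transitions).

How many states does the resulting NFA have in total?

14

Bottom-up over the parse tree:
Each of the 5 symbol leaves contributes a 2-state fragment.
  0·0 : 4 states
  0·0|1 : 8 states
  (0·0|1)* : 10 states
  1·(0·0|1)*·0 : 14 states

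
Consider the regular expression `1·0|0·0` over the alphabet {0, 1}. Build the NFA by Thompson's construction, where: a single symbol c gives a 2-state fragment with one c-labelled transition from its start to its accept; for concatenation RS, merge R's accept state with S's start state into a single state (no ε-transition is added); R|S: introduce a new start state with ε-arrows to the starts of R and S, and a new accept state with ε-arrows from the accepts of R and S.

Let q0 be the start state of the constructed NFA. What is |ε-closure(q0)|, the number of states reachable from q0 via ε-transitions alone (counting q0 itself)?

3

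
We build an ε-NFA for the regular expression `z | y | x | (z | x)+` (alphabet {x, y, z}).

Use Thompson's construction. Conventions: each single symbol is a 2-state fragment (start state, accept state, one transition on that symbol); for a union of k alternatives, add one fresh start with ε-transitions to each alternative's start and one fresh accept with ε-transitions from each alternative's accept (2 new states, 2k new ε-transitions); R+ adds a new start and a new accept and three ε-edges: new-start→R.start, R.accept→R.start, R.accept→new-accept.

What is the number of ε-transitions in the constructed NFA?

15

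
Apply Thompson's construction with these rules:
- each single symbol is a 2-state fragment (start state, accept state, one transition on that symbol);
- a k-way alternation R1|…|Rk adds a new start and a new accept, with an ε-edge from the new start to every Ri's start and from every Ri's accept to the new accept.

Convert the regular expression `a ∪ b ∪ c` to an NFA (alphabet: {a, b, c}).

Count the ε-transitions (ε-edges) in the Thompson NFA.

Building bottom-up:
Each of the 3 symbol leaves contributes 0 ε-transitions.
  a ∪ b ∪ c — 6 ε-transitions

6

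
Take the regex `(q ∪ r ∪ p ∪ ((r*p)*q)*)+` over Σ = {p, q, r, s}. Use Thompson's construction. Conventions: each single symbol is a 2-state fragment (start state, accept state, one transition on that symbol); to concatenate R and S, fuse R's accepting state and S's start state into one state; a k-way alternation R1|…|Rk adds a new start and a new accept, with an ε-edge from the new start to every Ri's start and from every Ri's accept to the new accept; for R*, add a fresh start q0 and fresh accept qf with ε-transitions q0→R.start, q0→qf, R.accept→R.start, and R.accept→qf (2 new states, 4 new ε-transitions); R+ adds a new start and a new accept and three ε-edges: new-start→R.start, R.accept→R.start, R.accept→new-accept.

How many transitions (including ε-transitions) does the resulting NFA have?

29

Per subexpression:
Each of the 6 symbol leaves contributes 1 transition (1 symbol, 0 ε).
  r* : 5 transitions (1 symbol, 4 ε)
  r*p : 6 transitions (2 symbol, 4 ε)
  (r*p)* : 10 transitions (2 symbol, 8 ε)
  (r*p)*q : 11 transitions (3 symbol, 8 ε)
  ((r*p)*q)* : 15 transitions (3 symbol, 12 ε)
  q ∪ r ∪ p ∪ ((r*p)*q)* : 26 transitions (6 symbol, 20 ε)
  (q ∪ r ∪ p ∪ ((r*p)*q)*)+ : 29 transitions (6 symbol, 23 ε)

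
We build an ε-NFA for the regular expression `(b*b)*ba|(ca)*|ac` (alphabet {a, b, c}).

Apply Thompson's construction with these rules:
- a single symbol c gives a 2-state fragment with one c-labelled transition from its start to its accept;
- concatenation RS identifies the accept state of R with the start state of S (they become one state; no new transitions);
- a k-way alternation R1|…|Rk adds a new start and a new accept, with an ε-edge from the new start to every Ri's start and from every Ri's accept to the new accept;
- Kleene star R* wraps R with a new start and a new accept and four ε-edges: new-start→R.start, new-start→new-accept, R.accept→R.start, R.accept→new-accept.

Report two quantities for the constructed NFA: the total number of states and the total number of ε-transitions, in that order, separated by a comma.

19, 18

Recursing over subexpressions:
Each of the 8 symbol leaves contributes 2 states and 0 ε-transitions.
  b* = 4 states, 4 ε-transitions
  b*b = 5 states, 4 ε-transitions
  (b*b)* = 7 states, 8 ε-transitions
  (b*b)*ba = 9 states, 8 ε-transitions
  ca = 3 states, 0 ε-transitions
  (ca)* = 5 states, 4 ε-transitions
  ac = 3 states, 0 ε-transitions
  (b*b)*ba|(ca)*|ac = 19 states, 18 ε-transitions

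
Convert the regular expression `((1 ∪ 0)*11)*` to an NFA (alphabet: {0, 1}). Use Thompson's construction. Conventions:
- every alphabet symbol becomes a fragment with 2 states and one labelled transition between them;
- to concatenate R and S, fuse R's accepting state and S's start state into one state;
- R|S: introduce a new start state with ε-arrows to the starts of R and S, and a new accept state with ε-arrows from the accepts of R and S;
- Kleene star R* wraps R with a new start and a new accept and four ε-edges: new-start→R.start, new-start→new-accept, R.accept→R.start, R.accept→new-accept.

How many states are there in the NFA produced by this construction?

Per subexpression:
Each of the 4 symbol leaves contributes a 2-state fragment.
  1 ∪ 0 = 6 states
  (1 ∪ 0)* = 8 states
  (1 ∪ 0)*11 = 10 states
  ((1 ∪ 0)*11)* = 12 states

12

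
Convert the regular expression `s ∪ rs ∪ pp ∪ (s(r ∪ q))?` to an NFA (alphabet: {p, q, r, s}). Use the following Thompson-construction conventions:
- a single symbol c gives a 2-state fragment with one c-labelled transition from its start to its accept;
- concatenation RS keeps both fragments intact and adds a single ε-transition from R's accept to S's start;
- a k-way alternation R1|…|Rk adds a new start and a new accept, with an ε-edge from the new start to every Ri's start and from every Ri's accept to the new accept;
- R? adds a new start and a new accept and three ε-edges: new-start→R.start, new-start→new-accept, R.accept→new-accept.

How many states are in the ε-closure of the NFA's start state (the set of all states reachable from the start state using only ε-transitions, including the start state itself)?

8

Let C(F) = |ε-closure(F.start)| within fragment F, and note whether F accepts ε. Symbol fragments have C = 1 and do not accept ε. Then:
  rs — same as the first factor's closure: |closure| = 1
  pp — |closure| equals the left operand's closure size = 1 (its accept is not ε-reachable, so the closure stops there)
  r ∪ q — new start ε-reaches every alternative's start; none of them accept ε, so the new accept is not reached: |closure| = 1 + 1 + 1 = 3
  s(r ∪ q) — same as the first factor's closure: |closure| = 1
  (s(r ∪ q))? — new start has ε-edges to the inner start and to the new accept, so |closure| = 2 + 1 = 3
  s ∪ rs ∪ pp ∪ (s(r ∪ q))? — new start ε-reaches every alternative's start; at least one alternative accepts ε, so the union's new accept is reached too: |closure| = 1 + 1 + 1 + 1 + 3 + 1 = 8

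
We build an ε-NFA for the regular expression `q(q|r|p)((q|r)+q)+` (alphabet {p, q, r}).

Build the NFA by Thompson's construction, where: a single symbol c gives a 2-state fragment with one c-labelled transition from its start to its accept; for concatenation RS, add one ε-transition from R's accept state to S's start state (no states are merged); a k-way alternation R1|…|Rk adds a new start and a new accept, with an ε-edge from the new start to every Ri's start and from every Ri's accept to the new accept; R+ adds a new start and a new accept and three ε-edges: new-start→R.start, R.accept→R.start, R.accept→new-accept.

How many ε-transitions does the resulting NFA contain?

Building bottom-up:
Each of the 7 symbol leaves contributes 0 ε-transitions.
  q|r|p — 6 ε-transitions
  q|r — 4 ε-transitions
  (q|r)+ — 7 ε-transitions
  (q|r)+q — 8 ε-transitions
  ((q|r)+q)+ — 11 ε-transitions
  q(q|r|p)((q|r)+q)+ — 19 ε-transitions

19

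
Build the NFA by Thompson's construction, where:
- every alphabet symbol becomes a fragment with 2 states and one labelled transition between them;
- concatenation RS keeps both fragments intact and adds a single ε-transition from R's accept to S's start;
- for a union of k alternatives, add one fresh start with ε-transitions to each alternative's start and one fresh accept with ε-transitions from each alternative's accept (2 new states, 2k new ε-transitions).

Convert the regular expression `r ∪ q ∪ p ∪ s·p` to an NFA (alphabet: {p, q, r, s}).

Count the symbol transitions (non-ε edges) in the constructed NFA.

5

Bottom-up over the parse tree:
Each of the 5 symbol leaves contributes exactly 1 symbol transition.
  s·p = 2 symbol transitions
  r ∪ q ∪ p ∪ s·p = 5 symbol transitions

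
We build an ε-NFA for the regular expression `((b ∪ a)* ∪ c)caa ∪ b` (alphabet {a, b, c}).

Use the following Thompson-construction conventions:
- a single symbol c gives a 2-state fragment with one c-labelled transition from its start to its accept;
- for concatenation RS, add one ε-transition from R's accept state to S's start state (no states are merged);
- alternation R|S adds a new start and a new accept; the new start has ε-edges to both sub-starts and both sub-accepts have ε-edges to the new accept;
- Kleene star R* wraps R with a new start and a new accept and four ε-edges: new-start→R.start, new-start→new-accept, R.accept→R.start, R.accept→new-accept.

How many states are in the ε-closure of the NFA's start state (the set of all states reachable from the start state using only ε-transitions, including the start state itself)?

11

Work bottom-up. For each fragment F, track |ε-closure(F.start)| and whether F's accept lies in that closure (i.e. whether F accepts ε). A single-symbol fragment has closure size 1 and does not accept ε.
  b ∪ a : new start ε-reaches every alternative's start; none of them accept ε, so the new accept is not reached: |closure| = 1 + 1 + 1 = 3
  (b ∪ a)* : the star's fresh start ε-reaches both the body's start and the fresh accept: |closure| = 2 + 3 = 5
  (b ∪ a)* ∪ c : |closure| = 1 (new start) + (5 + 1) + 1 (new accept, since some branch ε-reaches its own accept) = 8
  ((b ∪ a)* ∪ c)caa : the left operand accepts ε, so the closure extends into the next operand (via the concat ε-link); |closure| = 8 + 1 = 9
  ((b ∪ a)* ∪ c)caa ∪ b : |closure| = 1 + 9 + 1 = 11 (the new accept is not ε-reachable since no branch accepts ε)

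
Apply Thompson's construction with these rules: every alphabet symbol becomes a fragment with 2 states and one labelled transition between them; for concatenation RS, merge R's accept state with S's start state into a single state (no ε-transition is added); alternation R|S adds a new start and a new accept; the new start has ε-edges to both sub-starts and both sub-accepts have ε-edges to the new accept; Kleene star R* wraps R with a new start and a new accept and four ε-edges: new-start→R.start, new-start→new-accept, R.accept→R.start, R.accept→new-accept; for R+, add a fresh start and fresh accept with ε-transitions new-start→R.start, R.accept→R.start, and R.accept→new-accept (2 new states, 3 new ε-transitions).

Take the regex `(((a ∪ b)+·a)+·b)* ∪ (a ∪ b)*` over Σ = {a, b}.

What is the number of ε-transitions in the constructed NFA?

26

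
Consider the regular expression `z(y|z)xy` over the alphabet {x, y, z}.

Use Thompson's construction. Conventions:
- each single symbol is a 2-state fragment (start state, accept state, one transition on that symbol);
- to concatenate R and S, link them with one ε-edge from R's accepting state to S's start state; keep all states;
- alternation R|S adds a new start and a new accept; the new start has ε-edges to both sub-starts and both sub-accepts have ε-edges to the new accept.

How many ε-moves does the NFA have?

7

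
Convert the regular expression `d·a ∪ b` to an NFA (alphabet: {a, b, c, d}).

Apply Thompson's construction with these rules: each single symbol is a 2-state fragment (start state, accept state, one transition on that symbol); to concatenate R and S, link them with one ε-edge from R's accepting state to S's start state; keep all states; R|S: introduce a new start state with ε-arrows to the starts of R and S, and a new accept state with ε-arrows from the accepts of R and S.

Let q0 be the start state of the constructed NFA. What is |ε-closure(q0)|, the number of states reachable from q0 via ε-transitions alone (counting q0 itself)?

3

Let C(F) = |ε-closure(F.start)| within fragment F, and note whether F accepts ε. Symbol fragments have C = 1 and do not accept ε. Then:
  d·a — |closure| equals the left operand's closure size = 1 (its accept is not ε-reachable, so the closure stops there)
  d·a ∪ b — |closure| = 1 + 1 + 1 = 3 (the new accept is not ε-reachable since no branch accepts ε)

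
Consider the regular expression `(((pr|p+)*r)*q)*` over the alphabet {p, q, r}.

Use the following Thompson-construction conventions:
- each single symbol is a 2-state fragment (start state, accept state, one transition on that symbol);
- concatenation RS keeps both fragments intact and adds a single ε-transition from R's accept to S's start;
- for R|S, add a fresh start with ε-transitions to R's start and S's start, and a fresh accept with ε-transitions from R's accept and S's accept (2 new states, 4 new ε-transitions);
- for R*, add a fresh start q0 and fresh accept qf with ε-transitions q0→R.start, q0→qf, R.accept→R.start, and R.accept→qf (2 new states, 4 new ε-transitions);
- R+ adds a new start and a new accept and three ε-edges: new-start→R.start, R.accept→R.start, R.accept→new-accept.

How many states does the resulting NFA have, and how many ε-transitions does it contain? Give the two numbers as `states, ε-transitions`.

Per subexpression:
Each of the 5 symbol leaves contributes 2 states and 0 ε-transitions.
  pr — 4 states, 1 ε-transition
  p+ — 4 states, 3 ε-transitions
  pr|p+ — 10 states, 8 ε-transitions
  (pr|p+)* — 12 states, 12 ε-transitions
  (pr|p+)*r — 14 states, 13 ε-transitions
  ((pr|p+)*r)* — 16 states, 17 ε-transitions
  ((pr|p+)*r)*q — 18 states, 18 ε-transitions
  (((pr|p+)*r)*q)* — 20 states, 22 ε-transitions

20, 22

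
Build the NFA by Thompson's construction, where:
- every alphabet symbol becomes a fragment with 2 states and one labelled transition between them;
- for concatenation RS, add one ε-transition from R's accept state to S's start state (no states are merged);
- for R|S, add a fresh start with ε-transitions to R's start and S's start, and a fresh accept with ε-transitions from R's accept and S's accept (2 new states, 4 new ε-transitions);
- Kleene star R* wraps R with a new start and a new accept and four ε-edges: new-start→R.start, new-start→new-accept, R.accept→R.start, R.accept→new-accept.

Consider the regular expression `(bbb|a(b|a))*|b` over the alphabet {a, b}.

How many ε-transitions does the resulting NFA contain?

Bottom-up over the parse tree:
Each of the 7 symbol leaves contributes 0 ε-transitions.
  bbb = 2 ε-transitions
  b|a = 4 ε-transitions
  a(b|a) = 5 ε-transitions
  bbb|a(b|a) = 11 ε-transitions
  (bbb|a(b|a))* = 15 ε-transitions
  (bbb|a(b|a))*|b = 19 ε-transitions

19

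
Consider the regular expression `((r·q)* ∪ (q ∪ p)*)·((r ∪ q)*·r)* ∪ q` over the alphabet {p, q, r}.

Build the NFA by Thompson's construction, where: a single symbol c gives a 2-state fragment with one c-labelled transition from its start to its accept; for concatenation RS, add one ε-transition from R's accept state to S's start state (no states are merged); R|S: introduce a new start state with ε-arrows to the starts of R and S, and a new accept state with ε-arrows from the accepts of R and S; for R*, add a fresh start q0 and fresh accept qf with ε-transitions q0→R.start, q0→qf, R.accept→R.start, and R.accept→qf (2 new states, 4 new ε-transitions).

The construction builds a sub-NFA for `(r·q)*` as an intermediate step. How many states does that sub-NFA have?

Fragment for `(r·q)*`:
Each of the 2 symbol leaves contributes a 2-state fragment.
  r·q = 4 states
  (r·q)* = 6 states

6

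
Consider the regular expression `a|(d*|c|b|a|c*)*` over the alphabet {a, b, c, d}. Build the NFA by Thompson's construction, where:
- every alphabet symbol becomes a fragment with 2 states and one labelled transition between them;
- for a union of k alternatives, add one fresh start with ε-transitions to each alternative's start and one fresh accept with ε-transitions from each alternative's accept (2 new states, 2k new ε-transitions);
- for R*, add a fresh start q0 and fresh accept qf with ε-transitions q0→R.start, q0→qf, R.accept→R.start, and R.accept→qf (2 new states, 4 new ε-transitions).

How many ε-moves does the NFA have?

26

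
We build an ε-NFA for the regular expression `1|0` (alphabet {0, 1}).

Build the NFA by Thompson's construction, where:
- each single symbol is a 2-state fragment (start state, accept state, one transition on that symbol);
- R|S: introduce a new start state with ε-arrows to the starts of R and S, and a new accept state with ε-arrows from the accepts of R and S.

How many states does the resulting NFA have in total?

6

Per subexpression:
Each of the 2 symbol leaves contributes a 2-state fragment.
  1|0 — 6 states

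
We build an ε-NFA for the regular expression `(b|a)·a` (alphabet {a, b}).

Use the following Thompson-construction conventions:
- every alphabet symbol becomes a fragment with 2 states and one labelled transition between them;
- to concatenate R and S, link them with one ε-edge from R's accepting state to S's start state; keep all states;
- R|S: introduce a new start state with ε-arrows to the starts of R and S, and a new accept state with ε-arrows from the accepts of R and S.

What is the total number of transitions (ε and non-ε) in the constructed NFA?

8

Building bottom-up:
Each of the 3 symbol leaves contributes 1 transition (1 symbol, 0 ε).
  b|a → 6 transitions (2 symbol, 4 ε)
  (b|a)·a → 8 transitions (3 symbol, 5 ε)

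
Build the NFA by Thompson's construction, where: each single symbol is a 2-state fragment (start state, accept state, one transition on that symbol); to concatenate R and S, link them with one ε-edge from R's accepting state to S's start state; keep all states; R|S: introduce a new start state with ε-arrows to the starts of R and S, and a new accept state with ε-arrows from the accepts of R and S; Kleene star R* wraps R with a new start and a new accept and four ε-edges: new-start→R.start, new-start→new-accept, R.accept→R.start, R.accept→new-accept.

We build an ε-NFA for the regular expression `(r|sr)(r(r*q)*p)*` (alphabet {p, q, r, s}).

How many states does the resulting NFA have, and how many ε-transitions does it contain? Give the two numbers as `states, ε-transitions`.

22, 21

Per subexpression:
Each of the 7 symbol leaves contributes 2 states and 0 ε-transitions.
  sr → 4 states, 1 ε-transition
  r|sr → 8 states, 5 ε-transitions
  r* → 4 states, 4 ε-transitions
  r*q → 6 states, 5 ε-transitions
  (r*q)* → 8 states, 9 ε-transitions
  r(r*q)*p → 12 states, 11 ε-transitions
  (r(r*q)*p)* → 14 states, 15 ε-transitions
  (r|sr)(r(r*q)*p)* → 22 states, 21 ε-transitions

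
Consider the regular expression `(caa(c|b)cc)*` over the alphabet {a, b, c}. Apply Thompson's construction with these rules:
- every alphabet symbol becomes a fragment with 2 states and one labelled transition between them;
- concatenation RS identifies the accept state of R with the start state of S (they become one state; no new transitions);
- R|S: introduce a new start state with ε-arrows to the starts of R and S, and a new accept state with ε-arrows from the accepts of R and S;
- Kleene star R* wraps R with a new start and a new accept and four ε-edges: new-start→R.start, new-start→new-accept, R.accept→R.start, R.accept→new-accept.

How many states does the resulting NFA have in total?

Building bottom-up:
Each of the 7 symbol leaves contributes a 2-state fragment.
  c|b = 6 states
  caa(c|b)cc = 11 states
  (caa(c|b)cc)* = 13 states

13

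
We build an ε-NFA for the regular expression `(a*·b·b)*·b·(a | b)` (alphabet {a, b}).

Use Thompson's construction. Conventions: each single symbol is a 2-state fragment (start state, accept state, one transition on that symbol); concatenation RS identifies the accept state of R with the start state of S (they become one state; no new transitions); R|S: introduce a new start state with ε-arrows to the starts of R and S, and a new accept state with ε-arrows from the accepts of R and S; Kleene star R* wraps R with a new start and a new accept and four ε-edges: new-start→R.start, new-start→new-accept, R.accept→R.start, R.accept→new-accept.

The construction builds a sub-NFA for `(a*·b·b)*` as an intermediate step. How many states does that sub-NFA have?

8

Fragment for `(a*·b·b)*`:
Each of the 3 symbol leaves contributes a 2-state fragment.
  a* = 4 states
  a*·b·b = 6 states
  (a*·b·b)* = 8 states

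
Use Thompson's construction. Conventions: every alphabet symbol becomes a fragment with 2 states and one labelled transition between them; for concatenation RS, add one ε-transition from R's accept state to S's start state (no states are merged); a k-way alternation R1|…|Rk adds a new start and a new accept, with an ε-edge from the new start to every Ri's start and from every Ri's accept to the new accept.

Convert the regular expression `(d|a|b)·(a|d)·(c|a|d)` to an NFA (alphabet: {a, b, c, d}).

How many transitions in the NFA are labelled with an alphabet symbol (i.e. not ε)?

Recursing over subexpressions:
Each of the 8 symbol leaves contributes exactly 1 symbol transition.
  d|a|b → 3 symbol transitions
  a|d → 2 symbol transitions
  c|a|d → 3 symbol transitions
  (d|a|b)·(a|d)·(c|a|d) → 8 symbol transitions

8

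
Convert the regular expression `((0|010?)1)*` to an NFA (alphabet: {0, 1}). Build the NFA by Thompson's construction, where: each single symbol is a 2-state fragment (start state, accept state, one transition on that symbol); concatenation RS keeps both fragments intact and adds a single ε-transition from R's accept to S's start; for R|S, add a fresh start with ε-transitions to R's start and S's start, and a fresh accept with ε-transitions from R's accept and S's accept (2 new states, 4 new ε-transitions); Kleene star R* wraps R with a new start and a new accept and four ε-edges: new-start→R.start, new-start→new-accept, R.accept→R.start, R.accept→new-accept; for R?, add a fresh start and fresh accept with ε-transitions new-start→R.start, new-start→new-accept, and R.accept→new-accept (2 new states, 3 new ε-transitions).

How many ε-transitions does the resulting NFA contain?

Building bottom-up:
Each of the 5 symbol leaves contributes 0 ε-transitions.
  0? = 3 ε-transitions
  010? = 5 ε-transitions
  0|010? = 9 ε-transitions
  (0|010?)1 = 10 ε-transitions
  ((0|010?)1)* = 14 ε-transitions

14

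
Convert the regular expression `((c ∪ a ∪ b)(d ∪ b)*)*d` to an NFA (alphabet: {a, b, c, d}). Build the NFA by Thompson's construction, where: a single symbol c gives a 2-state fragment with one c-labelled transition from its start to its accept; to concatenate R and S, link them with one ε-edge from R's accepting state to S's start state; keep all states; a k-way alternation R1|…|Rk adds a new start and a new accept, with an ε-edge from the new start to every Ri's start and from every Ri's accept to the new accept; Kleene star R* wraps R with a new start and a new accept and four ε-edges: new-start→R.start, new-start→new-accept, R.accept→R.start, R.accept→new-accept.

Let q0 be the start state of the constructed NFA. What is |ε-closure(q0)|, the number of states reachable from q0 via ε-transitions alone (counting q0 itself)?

7

Work bottom-up. For each fragment F, track |ε-closure(F.start)| and whether F's accept lies in that closure (i.e. whether F accepts ε). A single-symbol fragment has closure size 1 and does not accept ε.
  c ∪ a ∪ b : C = 1 + 1 + 1 + 1 = 4 (the new accept is not ε-reachable since no branch accepts ε)
  d ∪ b : C = 1 + 1 + 1 = 3 (the new accept is not ε-reachable since no branch accepts ε)
  (d ∪ b)* : C = 1 (new start) + 3 (body) + 1 (new accept) = 5
  (c ∪ a ∪ b)(d ∪ b)* : same as the first factor's closure: C = 4
  ((c ∪ a ∪ b)(d ∪ b)*)* : the star's fresh start ε-reaches both the body's start and the fresh accept: C = 2 + 4 = 6
  ((c ∪ a ∪ b)(d ∪ b)*)*d : C = 6 + 1 = 7 (closure spills across the concat boundary because the left factor accepts ε)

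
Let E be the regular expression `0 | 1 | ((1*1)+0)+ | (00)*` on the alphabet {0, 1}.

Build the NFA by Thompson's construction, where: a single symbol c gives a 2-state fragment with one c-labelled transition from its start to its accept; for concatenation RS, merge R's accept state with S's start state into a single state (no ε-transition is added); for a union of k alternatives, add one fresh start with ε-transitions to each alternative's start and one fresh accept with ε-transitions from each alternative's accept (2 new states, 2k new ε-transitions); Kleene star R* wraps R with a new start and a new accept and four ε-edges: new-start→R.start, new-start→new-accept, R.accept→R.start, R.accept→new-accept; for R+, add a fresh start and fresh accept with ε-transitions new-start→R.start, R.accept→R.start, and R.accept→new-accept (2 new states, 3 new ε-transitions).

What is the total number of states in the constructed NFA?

Building bottom-up:
Each of the 7 symbol leaves contributes a 2-state fragment.
  1* — 4 states
  1*1 — 5 states
  (1*1)+ — 7 states
  (1*1)+0 — 8 states
  ((1*1)+0)+ — 10 states
  00 — 3 states
  (00)* — 5 states
  0 | 1 | ((1*1)+0)+ | (00)* — 21 states

21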